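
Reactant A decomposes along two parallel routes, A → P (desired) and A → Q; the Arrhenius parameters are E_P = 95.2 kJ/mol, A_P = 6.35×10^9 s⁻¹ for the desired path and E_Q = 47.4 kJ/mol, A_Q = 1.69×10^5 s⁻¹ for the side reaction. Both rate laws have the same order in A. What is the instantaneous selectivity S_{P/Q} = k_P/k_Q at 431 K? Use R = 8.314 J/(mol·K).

k_P/k_Q = (A_P/A_Q)·exp[−(E_P−E_Q)/(RT)] = (A_P/A_Q)·exp[(E_Q−E_P)/(RT)].
(E_Q−E_P)/(RT) = (47.4−95.2)×10³/(8.314×431) = -47800/3583 = -13.34.
k_P/k_Q = (6.35×10^9/1.69×10^5)·exp(-13.34) = 37574 × 1.610×10^-6 = 0.0605.

0.0605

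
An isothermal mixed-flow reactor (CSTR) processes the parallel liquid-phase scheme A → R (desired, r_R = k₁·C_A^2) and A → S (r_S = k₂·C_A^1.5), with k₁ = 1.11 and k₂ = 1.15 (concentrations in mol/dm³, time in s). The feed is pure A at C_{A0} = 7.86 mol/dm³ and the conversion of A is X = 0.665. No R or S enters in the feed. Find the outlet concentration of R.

Exit C_A = C_{A0}(1−X) = 7.86×0.335 = 2.633 mol/dm³.
In a CSTR the entire volume is at exit conditions, so r_R = 1.11×2.633^2 = 7.696 and r_S = 1.15×2.633^1.5 = 4.914.
Fraction of consumed A going to R: r_R/(r_R+r_S) = 0.6103.
C_R = 0.6103·C_{A0}·X = 0.6103×7.86×0.665 = 3.19 mol/dm³.

3.19 mol/dm³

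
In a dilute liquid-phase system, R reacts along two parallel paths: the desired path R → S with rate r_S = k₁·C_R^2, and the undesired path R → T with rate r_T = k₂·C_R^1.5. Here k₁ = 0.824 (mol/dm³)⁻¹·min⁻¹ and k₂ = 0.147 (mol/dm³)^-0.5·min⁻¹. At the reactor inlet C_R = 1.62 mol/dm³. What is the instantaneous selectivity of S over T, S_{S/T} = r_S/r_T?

7.13

S_{S/T} = r_S/r_T = (k₁·C_R^2)/(k₂·C_R^1.5) = (k₁/k₂)·C_R^0.5.
= (0.824×1.620^2) / (0.147×1.620^1.5) = 2.163/0.3031 = 7.13.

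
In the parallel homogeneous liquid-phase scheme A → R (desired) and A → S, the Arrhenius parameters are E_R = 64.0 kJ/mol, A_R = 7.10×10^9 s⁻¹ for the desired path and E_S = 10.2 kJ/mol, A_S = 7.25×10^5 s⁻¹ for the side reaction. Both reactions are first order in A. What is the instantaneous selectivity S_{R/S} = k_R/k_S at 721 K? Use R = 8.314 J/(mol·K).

Since both paths have the same order in A, the concentration cancels and S_{R/S} = k_R/k_S = (A_R/A_S)·exp[(E_S−E_R)/(RT)].
(E_S−E_R)/(RT) = (10.2−64.0)×10³/(8.314×721) = -53800/5994 = -8.975.
k_R/k_S = (7.10×10^9/7.25×10^5)·exp(-8.975) = 9793 × 1.265×10^-4 = 1.24.

1.24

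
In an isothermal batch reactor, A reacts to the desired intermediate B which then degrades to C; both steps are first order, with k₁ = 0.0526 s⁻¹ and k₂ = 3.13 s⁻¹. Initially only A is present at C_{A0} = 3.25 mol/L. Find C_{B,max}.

At the optimum, C_{B,max}/C_{A0} = (k₁/k₂)^[k₂/(k₂−k₁)].
= (0.0526/3.13)^(3.13/(3.13−0.0526)) = (0.01681)^(1.017) = 0.01567.
C_{B,max} = 0.01567×3.25 = 0.0509 mol/L.

0.0509 mol/L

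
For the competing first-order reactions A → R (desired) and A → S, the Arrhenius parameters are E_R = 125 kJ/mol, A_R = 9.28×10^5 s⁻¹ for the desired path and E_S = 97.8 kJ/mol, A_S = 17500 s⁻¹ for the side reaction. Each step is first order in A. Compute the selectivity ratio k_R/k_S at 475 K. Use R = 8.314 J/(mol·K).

Since both paths have the same order in A, the concentration cancels and S_{R/S} = k_R/k_S = (A_R/A_S)·exp[(E_S−E_R)/(RT)].
(E_S−E_R)/(RT) = (97.8−125)×10³/(8.314×475) = -27200/3949 = -6.888.
k_R/k_S = (9.28×10^5/17500)·exp(-6.888) = 53.03 × 0.001020 = 0.0541.

0.0541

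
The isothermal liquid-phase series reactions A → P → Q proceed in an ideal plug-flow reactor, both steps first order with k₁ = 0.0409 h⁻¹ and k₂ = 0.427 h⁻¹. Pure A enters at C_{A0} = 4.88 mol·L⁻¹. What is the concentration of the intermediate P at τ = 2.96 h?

0.312 mol·L⁻¹

Solving the coupled first-order balances gives C_P(τ) = [k₁/(k₂−k₁)]·C_{A0}·(e^(−k₁τ) − e^(−k₂τ)).
e^(−k₁τ) = e^(−0.0409×2.96) = e^(−0.1211) = 0.8860; e^(−k₂τ) = e^(−1.264) = 0.2825.
C_P = 0.0409×4.88/(0.427−0.0409) × (0.8860−0.2825) = 0.5169×0.6034 = 0.3119 mol·L⁻¹.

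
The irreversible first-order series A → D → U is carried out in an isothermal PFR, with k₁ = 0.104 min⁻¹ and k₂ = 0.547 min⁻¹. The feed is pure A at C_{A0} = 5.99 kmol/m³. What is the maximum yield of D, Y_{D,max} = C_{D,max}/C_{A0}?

0.129

Evaluating C_D at τ_opt = ln(k₂/k₁)/(k₂−k₁) gives C_{D,max}/C_{A0} = (k₁/k₂)^[k₂/(k₂−k₁)].
= (0.104/0.547)^(0.547/(0.547−0.104)) = (0.1901)^(1.235) = 0.1288.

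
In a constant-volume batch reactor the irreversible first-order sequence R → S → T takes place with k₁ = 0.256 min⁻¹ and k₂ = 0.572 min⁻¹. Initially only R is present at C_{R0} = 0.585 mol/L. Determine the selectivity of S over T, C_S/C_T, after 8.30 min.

The intermediate concentration in a first-order A→B→C sequence is C_S = k₁C_{R0}(e^(−k₁t) − e^(−k₂t))/(k₂−k₁).
e^(−k₁t) = e^(−0.256×8.30) = e^(−2.125) = 0.1195; e^(−k₂t) = e^(−4.748) = 0.008672.
C_S = 0.256×0.585/(0.572−0.256) × (0.1195−0.008672) = 0.4739×0.1108 = 0.05250 mol/L.
C_R = C_{R0}e^(−k₁t) = 0.06988 mol/L, so C_T = C_{R0}−C_R−C_S = 0.4626 mol/L; C_S/C_T = 0.113.

0.113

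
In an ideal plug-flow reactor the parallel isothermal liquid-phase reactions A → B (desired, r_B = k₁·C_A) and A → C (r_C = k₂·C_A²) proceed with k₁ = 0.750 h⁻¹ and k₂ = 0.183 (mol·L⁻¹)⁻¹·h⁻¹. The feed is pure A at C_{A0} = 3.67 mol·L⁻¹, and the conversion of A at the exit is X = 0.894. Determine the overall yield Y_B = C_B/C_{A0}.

C_A = C_{A0}(1−X) = 0.3890 mol·L⁻¹.
Along a PFR/batch, dC_B/dC_A = −r_B/(r_B+r_C) = −k₁/(k₁+k₂·C_A).
Integrating from C_{A0} to C_A: C_B = (0.750/0.183)·ln[(0.750+0.183·3.67)/(0.750+0.183·0.389)] = 4.098·ln(1.422/0.8212) = 2.249 mol·L⁻¹.
Y_B = C_B/C_{A0} = 2.249/3.67 = 0.613.

0.613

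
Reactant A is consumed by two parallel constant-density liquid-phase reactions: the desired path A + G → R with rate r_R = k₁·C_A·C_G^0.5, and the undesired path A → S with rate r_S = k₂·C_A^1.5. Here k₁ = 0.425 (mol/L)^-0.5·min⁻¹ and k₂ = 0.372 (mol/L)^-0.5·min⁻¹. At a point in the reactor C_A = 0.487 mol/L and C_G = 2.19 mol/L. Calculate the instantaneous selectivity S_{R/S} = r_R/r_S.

S_{R/S} = r_R/r_S = (k₁·C_A·C_G^0.5)/(k₂·C_A^1.5) = (k₁/k₂)·C_A^-0.5·C_G^0.5.
= (0.425×0.4870×2.190^0.5) / (0.372×0.4870^1.5) = 0.3063/0.1264 = 2.42.

2.42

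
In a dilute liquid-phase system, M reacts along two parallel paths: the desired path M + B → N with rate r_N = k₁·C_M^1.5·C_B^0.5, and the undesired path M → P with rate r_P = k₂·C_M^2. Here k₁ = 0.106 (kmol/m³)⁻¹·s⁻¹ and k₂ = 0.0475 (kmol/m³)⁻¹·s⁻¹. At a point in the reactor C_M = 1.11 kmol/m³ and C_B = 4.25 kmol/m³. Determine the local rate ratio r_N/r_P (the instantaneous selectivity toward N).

S_{N/P} = r_N/r_P = (k₁·C_M^1.5·C_B^0.5)/(k₂·C_M^2) = (k₁/k₂)·C_M^-0.5·C_B^0.5.
= (0.106×1.110^1.5×4.250^0.5) / (0.0475×1.110^2) = 0.2556/0.05852 = 4.37.
The undesired path is higher order in M, so low C_M (CSTR or dilute feed) favours N.

4.37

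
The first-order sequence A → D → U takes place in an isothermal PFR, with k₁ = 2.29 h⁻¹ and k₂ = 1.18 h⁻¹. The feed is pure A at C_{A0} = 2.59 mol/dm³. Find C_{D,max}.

For a first-order series the maximum intermediate yield is C_{D,max}/C_{A0} = (k₁/k₂)^[k₂/(k₂−k₁)].
= (2.29/1.18)^(1.18/(1.18−2.29)) = (1.941)^(-1.063) = 0.4942.
C_{D,max} = 0.4942×2.59 = 1.28 mol/dm³.

1.28 mol/dm³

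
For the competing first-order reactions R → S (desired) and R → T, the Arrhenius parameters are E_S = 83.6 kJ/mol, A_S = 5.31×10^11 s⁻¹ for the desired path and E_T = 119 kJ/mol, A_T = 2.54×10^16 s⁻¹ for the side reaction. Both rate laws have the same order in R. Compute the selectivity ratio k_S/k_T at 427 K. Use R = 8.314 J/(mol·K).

0.448

With equal orders, S_{S/T} = k_S/k_T = (A_S/A_T)·exp[(E_T−E_S)/(RT)].
(E_T−E_S)/(RT) = (119−83.6)×10³/(8.314×427) = 35400/3550 = 9.972.
k_S/k_T = (5.31×10^11/2.54×10^16)·exp(9.972) = 2.091×10^-5 × 21410 = 0.448.
Since E_S < E_T, lowering the temperature improves selectivity toward S.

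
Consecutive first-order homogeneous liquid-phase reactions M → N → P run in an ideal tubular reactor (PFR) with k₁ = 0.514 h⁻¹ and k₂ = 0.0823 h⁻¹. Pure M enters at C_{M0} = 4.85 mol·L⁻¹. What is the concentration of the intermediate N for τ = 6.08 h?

3.25 mol·L⁻¹

Solving the coupled first-order balances gives C_N(τ) = [k₁/(k₂−k₁)]·C_{M0}·(e^(−k₁τ) − e^(−k₂τ)).
e^(−k₁τ) = e^(−0.514×6.08) = e^(−3.125) = 0.04393; e^(−k₂τ) = e^(−0.5004) = 0.6063.
C_N = 0.514×4.85/(0.0823−0.514) × (0.04393−0.6063) = (-5.775)×(-0.5624) = 3.247 mol·L⁻¹.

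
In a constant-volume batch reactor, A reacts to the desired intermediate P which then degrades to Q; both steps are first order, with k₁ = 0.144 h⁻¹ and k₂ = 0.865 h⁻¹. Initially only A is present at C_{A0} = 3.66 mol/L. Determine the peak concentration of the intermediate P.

For a first-order series the maximum intermediate yield is C_{P,max}/C_{A0} = (k₁/k₂)^[k₂/(k₂−k₁)].
= (0.144/0.865)^(0.865/(0.865−0.144)) = (0.1665)^(1.200) = 0.1164.
C_{P,max} = 0.1164×3.66 = 0.426 mol/L.

0.426 mol/L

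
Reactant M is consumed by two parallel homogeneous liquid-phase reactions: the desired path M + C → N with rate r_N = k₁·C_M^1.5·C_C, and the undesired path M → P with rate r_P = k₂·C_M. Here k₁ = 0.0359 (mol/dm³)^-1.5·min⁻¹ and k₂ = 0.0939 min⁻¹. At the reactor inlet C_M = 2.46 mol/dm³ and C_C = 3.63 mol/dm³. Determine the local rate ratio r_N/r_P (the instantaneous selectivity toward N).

S_{N/P} = r_N/r_P = (k₁·C_M^1.5·C_C)/(k₂·C_M) = (k₁/k₂)·C_M^0.5·C_C.
= (0.0359×2.460^1.5×3.630) / (0.0939×2.460) = 0.5028/0.2310 = 2.18.
Since the desired path is higher order in M, keeping C_M high (PFR or concentrated feed) favours N.

2.18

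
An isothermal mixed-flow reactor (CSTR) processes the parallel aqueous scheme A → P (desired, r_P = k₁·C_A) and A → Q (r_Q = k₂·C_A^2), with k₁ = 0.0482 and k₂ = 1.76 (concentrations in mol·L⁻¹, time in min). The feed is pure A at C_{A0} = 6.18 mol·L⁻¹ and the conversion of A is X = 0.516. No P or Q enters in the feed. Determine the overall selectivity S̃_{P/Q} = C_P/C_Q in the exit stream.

Exit C_A = C_{A0}(1−X) = 6.18×0.484 = 2.991 mol·L⁻¹.
In a CSTR the entire volume is at exit conditions, so r_P = 0.0482×2.991 = 0.1442 and r_Q = 1.76×2.991^2 = 15.75.
Overall selectivity = C_P/C_Q = r_Pτ/(r_Qτ) = r_P/r_Q = 0.00916.

0.00916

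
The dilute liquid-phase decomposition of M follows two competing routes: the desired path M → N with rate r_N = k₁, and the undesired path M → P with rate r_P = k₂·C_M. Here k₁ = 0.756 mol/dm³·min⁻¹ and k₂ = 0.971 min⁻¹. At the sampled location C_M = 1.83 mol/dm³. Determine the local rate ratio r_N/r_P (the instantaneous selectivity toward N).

0.425

S_{N/P} = r_N/r_P = (k₁)/(k₂·C_M) = (k₁/k₂)·C_M⁻¹.
= (0.756) / (0.971×1.830) = 0.7560/1.777 = 0.425.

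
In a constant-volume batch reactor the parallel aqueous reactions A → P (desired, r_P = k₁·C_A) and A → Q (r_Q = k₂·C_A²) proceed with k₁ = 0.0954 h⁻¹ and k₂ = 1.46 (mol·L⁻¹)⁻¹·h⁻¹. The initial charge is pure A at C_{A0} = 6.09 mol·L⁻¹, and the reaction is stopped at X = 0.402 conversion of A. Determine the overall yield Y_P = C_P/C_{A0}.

0.00544

C_A = C_{A0}(1−X) = 3.642 mol·L⁻¹.
Along a PFR/batch, dC_P/dC_A = −r_P/(r_P+r_Q) = −k₁/(k₁+k₂·C_A).
Integrating from C_{A0} to C_A: C_P = (0.0954/1.46)·ln[(0.0954+1.46·6.09)/(0.0954+1.46·3.64)] = 0.06534·ln(8.987/5.412) = 0.03313 mol·L⁻¹.
Y_P = C_P/C_{A0} = 0.03313/6.09 = 0.00544.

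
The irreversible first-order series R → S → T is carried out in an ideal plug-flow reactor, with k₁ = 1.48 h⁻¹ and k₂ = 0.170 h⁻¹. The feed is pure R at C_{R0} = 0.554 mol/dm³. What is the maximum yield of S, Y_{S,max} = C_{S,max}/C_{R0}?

0.755

For a first-order series the maximum intermediate yield is C_{S,max}/C_{R0} = (k₁/k₂)^[k₂/(k₂−k₁)].
= (1.48/0.170)^(0.170/(0.170−1.48)) = (8.706)^(-0.1298) = 0.7552.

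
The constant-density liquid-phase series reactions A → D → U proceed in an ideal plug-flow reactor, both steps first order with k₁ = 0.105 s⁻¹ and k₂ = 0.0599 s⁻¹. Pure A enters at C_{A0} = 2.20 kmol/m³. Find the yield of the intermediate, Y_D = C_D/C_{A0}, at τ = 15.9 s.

0.460

For first-order series with pure A initially, C_D(τ) = k₁C_{A0}/(k₂−k₁)·(e^(−k₁τ) − e^(−k₂τ)).
e^(−k₁τ) = e^(−0.105×15.9) = e^(−1.669) = 0.1883; e^(−k₂τ) = e^(−0.9524) = 0.3858.
C_D = 0.105×2.20/(0.0599−0.105) × (0.1883−0.3858) = (-5.122)×(-0.1975) = 1.011 kmol/m³.
Y_D = C_D/C_{A0} = 1.011/2.20 = 0.460.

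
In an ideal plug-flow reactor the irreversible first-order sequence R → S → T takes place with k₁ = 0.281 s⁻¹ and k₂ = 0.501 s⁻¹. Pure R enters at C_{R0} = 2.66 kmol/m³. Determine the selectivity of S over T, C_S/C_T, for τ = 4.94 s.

For first-order series with pure R initially, C_S(τ) = k₁C_{R0}/(k₂−k₁)·(e^(−k₁τ) − e^(−k₂τ)).
e^(−k₁τ) = e^(−0.281×4.94) = e^(−1.388) = 0.2495; e^(−k₂τ) = e^(−2.475) = 0.08417.
C_S = 0.281×2.66/(0.501−0.281) × (0.2495−0.08417) = 3.398×0.1654 = 0.5619 kmol/m³.
C_R = C_{R0}e^(−k₁τ) = 0.6638 kmol/m³, so C_T = C_{R0}−C_R−C_S = 1.434 kmol/m³; C_S/C_T = 0.392.

0.392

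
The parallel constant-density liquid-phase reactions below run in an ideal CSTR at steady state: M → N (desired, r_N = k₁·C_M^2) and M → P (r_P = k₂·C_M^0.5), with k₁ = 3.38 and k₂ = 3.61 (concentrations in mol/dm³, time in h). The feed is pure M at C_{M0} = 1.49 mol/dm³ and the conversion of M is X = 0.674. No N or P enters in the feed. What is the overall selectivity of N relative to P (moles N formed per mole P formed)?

Exit C_M = C_{M0}(1−X) = 1.49×0.326 = 0.4857 mol/dm³.
Rates in a CSTR are evaluated at the outlet concentration: r_N = 3.38×0.4857^2 = 0.7975, r_P = 3.61×0.4857^0.5 = 2.516.
Overall selectivity = C_N/C_P = r_Nτ/(r_Pτ) = r_N/r_P = 0.317.

0.317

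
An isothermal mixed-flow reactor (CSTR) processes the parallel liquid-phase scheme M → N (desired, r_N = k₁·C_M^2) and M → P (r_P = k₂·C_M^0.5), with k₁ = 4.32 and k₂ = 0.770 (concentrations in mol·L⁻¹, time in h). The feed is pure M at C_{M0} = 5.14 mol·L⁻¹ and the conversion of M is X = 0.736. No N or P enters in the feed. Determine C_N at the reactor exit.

3.40 mol·L⁻¹

Exit C_M = C_{M0}(1−X) = 5.14×0.264 = 1.357 mol·L⁻¹.
In a CSTR the entire volume is at exit conditions, so r_N = 4.32×1.357^2 = 7.955 and r_P = 0.770×1.357^0.5 = 0.8970.
Fraction of consumed M going to N: r_N/(r_N+r_P) = 0.8987.
C_N = 0.8987·C_{M0}·X = 0.8987×5.14×0.736 = 3.40 mol·L⁻¹.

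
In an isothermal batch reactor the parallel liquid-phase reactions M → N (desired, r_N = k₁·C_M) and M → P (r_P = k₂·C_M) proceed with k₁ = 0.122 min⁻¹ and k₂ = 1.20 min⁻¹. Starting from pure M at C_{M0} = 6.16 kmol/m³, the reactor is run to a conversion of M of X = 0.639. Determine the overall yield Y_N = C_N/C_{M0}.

C_M = C_{M0}(1−X) = 2.224 kmol/m³.
Both paths are first order in M, so the instantaneous fraction to N is constant: dC_N/d(−C_M) = k₁/(k₁+k₂) = 0.09228.
C_N = 0.09228·(C_{M0}−C_M) = 0.09228×3.936 = 0.363 kmol/m³.
Y_N = C_N/C_{M0} = 0.3633/6.16 = 0.0590.

0.0590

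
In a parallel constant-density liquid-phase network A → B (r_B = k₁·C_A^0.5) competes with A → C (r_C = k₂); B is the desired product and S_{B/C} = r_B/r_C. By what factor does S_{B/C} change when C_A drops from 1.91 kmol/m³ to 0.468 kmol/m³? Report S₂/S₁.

S_{B/C} = (k₁/k₂)·C_A^0.5, so S₂/S₁ = (C_{A,2}/C_{A,1})^0.5.
= (0.468/1.91)^0.5 = (0.2450)^0.5 = 0.495.
Selectivity toward B falls as C_A falls — high-concentration operation is favoured.

0.495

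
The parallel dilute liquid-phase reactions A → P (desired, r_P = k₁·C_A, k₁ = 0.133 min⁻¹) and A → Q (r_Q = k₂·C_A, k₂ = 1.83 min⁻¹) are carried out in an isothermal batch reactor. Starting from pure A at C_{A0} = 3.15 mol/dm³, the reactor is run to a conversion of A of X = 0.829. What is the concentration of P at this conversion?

0.177 mol/dm³

C_A = C_{A0}(1−X) = 0.5387 mol/dm³.
Both paths are first order in A, so the instantaneous fraction to P is constant: dC_P/d(−C_A) = k₁/(k₁+k₂) = 0.06775.
C_P = 0.06775·(C_{A0}−C_A) = 0.06775×2.611 = 0.177 mol/dm³.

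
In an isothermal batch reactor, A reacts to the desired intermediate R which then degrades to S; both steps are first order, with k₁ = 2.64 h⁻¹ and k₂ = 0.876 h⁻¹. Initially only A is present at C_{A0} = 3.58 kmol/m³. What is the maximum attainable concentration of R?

2.07 kmol/m³

At the optimum, C_{R,max}/C_{A0} = (k₁/k₂)^[k₂/(k₂−k₁)].
= (2.64/0.876)^(0.876/(0.876−2.64)) = (3.014)^(-0.4966) = 0.5782.
C_{R,max} = 0.5782×3.58 = 2.07 kmol/m³.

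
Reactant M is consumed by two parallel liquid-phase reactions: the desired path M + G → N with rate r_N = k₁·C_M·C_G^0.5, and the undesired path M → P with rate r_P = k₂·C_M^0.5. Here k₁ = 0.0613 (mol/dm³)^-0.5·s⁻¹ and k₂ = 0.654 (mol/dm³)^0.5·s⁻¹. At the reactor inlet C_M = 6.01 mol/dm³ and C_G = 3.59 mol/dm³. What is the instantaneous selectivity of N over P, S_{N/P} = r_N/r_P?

S_{N/P} = r_N/r_P = (k₁·C_M·C_G^0.5)/(k₂·C_M^0.5) = (k₁/k₂)·C_M^0.5·C_G^0.5.
= (0.0613×6.010×3.590^0.5) / (0.654×6.010^0.5) = 0.6980/1.603 = 0.435.

0.435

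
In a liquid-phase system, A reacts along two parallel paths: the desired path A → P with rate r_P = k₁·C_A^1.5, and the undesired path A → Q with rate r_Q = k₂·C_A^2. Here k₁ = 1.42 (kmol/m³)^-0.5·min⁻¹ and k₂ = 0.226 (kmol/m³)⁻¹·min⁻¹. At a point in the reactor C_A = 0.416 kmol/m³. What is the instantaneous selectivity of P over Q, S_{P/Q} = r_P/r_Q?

S_{P/Q} = r_P/r_Q = (k₁·C_A^1.5)/(k₂·C_A^2) = (k₁/k₂)·C_A^-0.5.
= (1.42×0.4160^1.5) / (0.226×0.4160^2) = 0.3810/0.03911 = 9.74.
The undesired path is higher order in A, so low C_A (CSTR or dilute feed) favours P.

9.74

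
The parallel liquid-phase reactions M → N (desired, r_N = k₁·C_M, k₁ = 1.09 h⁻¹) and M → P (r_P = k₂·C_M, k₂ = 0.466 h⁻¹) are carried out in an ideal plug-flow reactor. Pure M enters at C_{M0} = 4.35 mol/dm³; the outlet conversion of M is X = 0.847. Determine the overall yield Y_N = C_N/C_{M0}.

C_M = C_{M0}(1−X) = 0.6656 mol/dm³.
Both paths are first order in M, so the instantaneous fraction to N is constant: dC_N/d(−C_M) = k₁/(k₁+k₂) = 0.7005.
C_N = 0.7005·(C_{M0}−C_M) = 0.7005×3.684 = 2.58 mol/dm³.
Y_N = C_N/C_{M0} = 2.581/4.35 = 0.593.

0.593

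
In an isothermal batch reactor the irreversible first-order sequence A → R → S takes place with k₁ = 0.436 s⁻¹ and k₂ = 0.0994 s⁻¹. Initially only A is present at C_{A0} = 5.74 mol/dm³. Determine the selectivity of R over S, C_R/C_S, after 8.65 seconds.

For first-order series with pure A initially, C_R(t) = k₁C_{A0}/(k₂−k₁)·(e^(−k₁t) − e^(−k₂t)).
e^(−k₁t) = e^(−0.436×8.65) = e^(−3.771) = 0.02302; e^(−k₂t) = e^(−0.8598) = 0.4232.
C_R = 0.436×5.74/(0.0994−0.436) × (0.02302−0.4232) = (-7.435)×(-0.4002) = 2.976 mol/dm³.
C_A = C_{A0}e^(−k₁t) = 0.1321 mol/dm³, so C_S = C_{A0}−C_A−C_R = 2.632 mol/dm³; C_R/C_S = 1.13.

1.13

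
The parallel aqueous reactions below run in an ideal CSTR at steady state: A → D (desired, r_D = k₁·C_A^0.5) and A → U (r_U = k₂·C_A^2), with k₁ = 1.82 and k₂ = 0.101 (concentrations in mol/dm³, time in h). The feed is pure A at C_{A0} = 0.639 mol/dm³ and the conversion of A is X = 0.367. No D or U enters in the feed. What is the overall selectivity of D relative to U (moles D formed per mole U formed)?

Exit C_A = C_{A0}(1−X) = 0.639×0.633 = 0.4045 mol/dm³.
A CSTR operates uniformly at the exit composition, giving r_D = 1.158 and r_U = 0.01652 (each k·C_A^n at C_A = 0.4045).
Overall selectivity = C_D/C_U = r_Dτ/(r_Uτ) = r_D/r_U = 70.0.

70.0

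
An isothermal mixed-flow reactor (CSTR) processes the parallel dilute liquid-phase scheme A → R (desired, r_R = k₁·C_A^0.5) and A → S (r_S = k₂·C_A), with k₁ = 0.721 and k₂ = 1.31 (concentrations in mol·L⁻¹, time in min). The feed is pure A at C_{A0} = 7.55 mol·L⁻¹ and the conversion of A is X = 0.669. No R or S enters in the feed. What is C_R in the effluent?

Exit C_A = C_{A0}(1−X) = 7.55×0.331 = 2.499 mol·L⁻¹.
A CSTR operates uniformly at the exit composition, giving r_R = 1.140 and r_S = 3.274 (each k·C_A^n at C_A = 2.499).
Fraction of consumed A going to R: r_R/(r_R+r_S) = 0.2582.
C_R = 0.2582·C_{A0}·X = 0.2582×7.55×0.669 = 1.30 mol·L⁻¹.

1.30 mol·L⁻¹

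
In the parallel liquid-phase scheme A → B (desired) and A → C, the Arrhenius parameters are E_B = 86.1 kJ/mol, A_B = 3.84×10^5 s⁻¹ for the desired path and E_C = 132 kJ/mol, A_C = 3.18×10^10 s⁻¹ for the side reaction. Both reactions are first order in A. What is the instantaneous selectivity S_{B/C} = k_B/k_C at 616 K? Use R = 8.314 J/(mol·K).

With equal orders, S_{B/C} = k_B/k_C = (A_B/A_C)·exp[(E_C−E_B)/(RT)].
(E_C−E_B)/(RT) = (132−86.1)×10³/(8.314×616) = 45900/5121 = 8.962.
k_B/k_C = (3.84×10^5/3.18×10^10)·exp(8.962) = 1.208×10^-5 × 7804 = 0.0942.

0.0942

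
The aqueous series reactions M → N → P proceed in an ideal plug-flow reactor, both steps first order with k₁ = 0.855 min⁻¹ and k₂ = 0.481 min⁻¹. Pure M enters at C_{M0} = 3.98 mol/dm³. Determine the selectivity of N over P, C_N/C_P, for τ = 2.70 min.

0.787

For first-order series with pure M initially, C_N(τ) = k₁C_{M0}/(k₂−k₁)·(e^(−k₁τ) − e^(−k₂τ)).
e^(−k₁τ) = e^(−0.855×2.70) = e^(−2.308) = 0.09941; e^(−k₂τ) = e^(−1.299) = 0.2729.
C_N = 0.855×3.98/(0.481−0.855) × (0.09941−0.2729) = (-9.099)×(-0.1735) = 1.578 mol/dm³.
C_M = C_{M0}e^(−k₁τ) = 0.3957 mol/dm³, so C_P = C_{M0}−C_M−C_N = 2.006 mol/dm³; C_N/C_P = 0.787.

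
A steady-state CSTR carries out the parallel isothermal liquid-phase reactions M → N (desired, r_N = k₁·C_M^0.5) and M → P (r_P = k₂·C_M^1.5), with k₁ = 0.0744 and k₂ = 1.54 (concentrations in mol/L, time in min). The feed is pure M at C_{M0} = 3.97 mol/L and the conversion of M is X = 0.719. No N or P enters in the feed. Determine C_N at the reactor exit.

0.118 mol/L

Exit C_M = C_{M0}(1−X) = 3.97×0.281 = 1.116 mol/L.
A CSTR operates uniformly at the exit composition, giving r_N = 0.07858 and r_P = 1.815 (each k·C_M^n at C_M = 1.116).
Fraction of consumed M going to N: r_N/(r_N+r_P) = 0.04151.
C_N = 0.04151·C_{M0}·X = 0.04151×3.97×0.719 = 0.118 mol/L.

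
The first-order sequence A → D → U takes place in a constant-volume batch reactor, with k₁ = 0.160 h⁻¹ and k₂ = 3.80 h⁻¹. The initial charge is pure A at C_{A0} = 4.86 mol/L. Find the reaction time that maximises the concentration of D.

0.870 h

Setting dC_D/dt = 0 gives t_opt = ln(k₂/k₁)/(k₂−k₁).
= ln(3.80/0.160)/(3.80−0.160) = ln(23.75)/3.640 = 3.168/3.640 = 0.870 h.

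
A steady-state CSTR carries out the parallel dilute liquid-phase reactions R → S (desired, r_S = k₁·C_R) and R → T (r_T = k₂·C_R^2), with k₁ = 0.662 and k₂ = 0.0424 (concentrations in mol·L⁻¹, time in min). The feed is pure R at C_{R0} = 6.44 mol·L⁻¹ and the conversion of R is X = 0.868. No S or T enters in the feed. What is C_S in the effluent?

5.30 mol·L⁻¹

Exit C_R = C_{R0}(1−X) = 6.44×0.132 = 0.8501 mol·L⁻¹.
Rates in a CSTR are evaluated at the outlet concentration: r_S = 0.662×0.8501 = 0.5628, r_T = 0.0424×0.8501^2 = 0.03064.
Fraction of consumed R going to S: r_S/(r_S+r_T) = 0.9484.
C_S = 0.9484·C_{R0}·X = 0.9484×6.44×0.868 = 5.30 mol·L⁻¹.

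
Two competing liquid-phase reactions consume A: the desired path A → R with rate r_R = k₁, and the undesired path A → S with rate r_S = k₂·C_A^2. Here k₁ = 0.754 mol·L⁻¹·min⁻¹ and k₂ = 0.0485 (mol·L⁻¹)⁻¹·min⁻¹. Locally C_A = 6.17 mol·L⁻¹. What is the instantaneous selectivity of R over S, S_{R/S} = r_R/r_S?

0.408

S_{R/S} = r_R/r_S = (k₁)/(k₂·C_A^2) = (k₁/k₂)·C_A^-2.
= (0.754) / (0.0485×6.170^2) = 0.7540/1.846 = 0.408.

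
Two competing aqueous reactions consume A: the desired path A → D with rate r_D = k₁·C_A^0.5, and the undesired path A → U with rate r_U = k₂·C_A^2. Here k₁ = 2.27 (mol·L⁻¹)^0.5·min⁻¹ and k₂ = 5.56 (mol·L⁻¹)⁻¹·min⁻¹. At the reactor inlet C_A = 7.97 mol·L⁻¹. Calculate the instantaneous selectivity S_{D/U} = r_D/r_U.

0.0181

S_{D/U} = r_D/r_U = (k₁·C_A^0.5)/(k₂·C_A^2) = (k₁/k₂)·C_A^-1.5.
= (2.27×7.970^0.5) / (5.56×7.970^2) = 6.408/353.2 = 0.0181.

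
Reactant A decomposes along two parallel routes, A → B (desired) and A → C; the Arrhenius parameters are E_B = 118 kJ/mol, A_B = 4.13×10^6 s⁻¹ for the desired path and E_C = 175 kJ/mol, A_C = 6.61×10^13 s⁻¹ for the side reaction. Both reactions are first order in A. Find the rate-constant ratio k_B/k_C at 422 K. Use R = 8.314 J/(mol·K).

0.710

Since both paths have the same order in A, the concentration cancels and S_{B/C} = k_B/k_C = (A_B/A_C)·exp[(E_C−E_B)/(RT)].
(E_C−E_B)/(RT) = (175−118)×10³/(8.314×422) = 57000/3509 = 16.25.
k_B/k_C = (4.13×10^6/6.61×10^13)·exp(16.25) = 6.248×10^-8 × 1.137×10^7 = 0.710.
Since E_B < E_C, lowering the temperature improves selectivity toward B.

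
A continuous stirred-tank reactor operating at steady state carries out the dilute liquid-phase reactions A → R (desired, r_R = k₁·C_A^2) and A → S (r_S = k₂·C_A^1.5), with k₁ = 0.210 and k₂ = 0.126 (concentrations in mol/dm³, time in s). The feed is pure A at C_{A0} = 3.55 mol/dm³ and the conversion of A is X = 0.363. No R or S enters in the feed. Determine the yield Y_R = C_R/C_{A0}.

0.259

Exit C_A = C_{A0}(1−X) = 3.55×0.637 = 2.261 mol/dm³.
A CSTR operates uniformly at the exit composition, giving r_R = 1.074 and r_S = 0.4285 (each k·C_A^n at C_A = 2.261).
Fraction of consumed A going to R: r_R/(r_R+r_S) = 0.7148.
C_R = 0.7148·C_{A0}·X = 0.7148×3.55×0.363 = 0.921 mol/dm³; Y_R = C_R/C_{A0} = 0.259.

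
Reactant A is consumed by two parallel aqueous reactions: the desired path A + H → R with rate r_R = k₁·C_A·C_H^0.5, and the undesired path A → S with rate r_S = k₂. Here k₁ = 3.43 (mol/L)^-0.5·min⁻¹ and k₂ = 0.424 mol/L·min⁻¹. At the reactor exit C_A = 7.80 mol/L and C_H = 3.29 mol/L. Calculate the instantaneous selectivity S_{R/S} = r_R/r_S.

S_{R/S} = r_R/r_S = (k₁·C_A·C_H^0.5)/(k₂) = (k₁/k₂)·C_A·C_H^0.5.
= (3.43×7.800×3.290^0.5) / (0.424) = 48.53/0.4240 = 114.
Since the desired path is higher order in A, keeping C_A high (PFR or concentrated feed) favours R.

114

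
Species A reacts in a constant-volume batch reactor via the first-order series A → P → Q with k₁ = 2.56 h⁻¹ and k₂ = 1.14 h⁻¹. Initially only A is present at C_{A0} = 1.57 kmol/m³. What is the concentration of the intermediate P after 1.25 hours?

For first-order series with pure A initially, C_P(t) = k₁C_{A0}/(k₂−k₁)·(e^(−k₁t) − e^(−k₂t)).
e^(−k₁t) = e^(−2.56×1.25) = e^(−3.200) = 0.04076; e^(−k₂t) = e^(−1.425) = 0.2405.
C_P = 2.56×1.57/(1.14−2.56) × (0.04076−0.2405) = (-2.830)×(-0.1997) = 0.5654 kmol/m³.

0.565 kmol/m³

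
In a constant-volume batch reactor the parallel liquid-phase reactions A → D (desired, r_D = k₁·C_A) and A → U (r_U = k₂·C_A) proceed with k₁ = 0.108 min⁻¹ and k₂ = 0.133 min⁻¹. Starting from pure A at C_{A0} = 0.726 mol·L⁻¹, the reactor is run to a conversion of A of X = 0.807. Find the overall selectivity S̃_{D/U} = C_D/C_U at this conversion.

0.812

C_A = C_{A0}(1−X) = 0.1401 mol·L⁻¹.
Both paths are first order in A, so the instantaneous fraction to D is constant: dC_D/d(−C_A) = k₁/(k₁+k₂) = 0.4481.
C_D = 0.4481·(C_{A0}−C_A) = 0.4481×0.5859 = 0.263 mol·L⁻¹.
C_U = (C_{A0}−C_A)−C_D = 0.3233 mol·L⁻¹; S̃_{D/U} = 0.2626/0.3233 = 0.812.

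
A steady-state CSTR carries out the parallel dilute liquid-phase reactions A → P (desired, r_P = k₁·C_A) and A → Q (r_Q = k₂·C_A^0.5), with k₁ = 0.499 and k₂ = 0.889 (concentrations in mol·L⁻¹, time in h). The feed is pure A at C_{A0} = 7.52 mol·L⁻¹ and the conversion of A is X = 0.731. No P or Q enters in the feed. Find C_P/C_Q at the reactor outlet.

0.798

Exit C_A = C_{A0}(1−X) = 7.52×0.269 = 2.023 mol·L⁻¹.
Rates in a CSTR are evaluated at the outlet concentration: r_P = 0.499×2.023 = 1.009, r_Q = 0.889×2.023^0.5 = 1.264.
Overall selectivity = C_P/C_Q = r_Pτ/(r_Qτ) = r_P/r_Q = 0.798.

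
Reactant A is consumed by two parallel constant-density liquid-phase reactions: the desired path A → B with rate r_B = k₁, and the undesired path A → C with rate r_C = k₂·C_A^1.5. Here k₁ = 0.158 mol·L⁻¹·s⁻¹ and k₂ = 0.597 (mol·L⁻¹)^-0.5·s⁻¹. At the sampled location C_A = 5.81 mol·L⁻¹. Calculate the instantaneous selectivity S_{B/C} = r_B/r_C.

0.0189

S_{B/C} = r_B/r_C = (k₁)/(k₂·C_A^1.5) = (k₁/k₂)·C_A^-1.5.
= (0.158) / (0.597×5.810^1.5) = 0.1580/8.361 = 0.0189.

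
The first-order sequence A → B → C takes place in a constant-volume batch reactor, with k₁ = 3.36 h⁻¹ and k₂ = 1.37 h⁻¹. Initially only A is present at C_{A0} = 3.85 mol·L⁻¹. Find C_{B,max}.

2.08 mol·L⁻¹

Evaluating C_B at t_opt = ln(k₂/k₁)/(k₂−k₁) gives C_{B,max}/C_{A0} = (k₁/k₂)^[k₂/(k₂−k₁)].
= (3.36/1.37)^(1.37/(1.37−3.36)) = (2.453)^(-0.6884) = 0.5392.
C_{B,max} = 0.5392×3.85 = 2.08 mol·L⁻¹.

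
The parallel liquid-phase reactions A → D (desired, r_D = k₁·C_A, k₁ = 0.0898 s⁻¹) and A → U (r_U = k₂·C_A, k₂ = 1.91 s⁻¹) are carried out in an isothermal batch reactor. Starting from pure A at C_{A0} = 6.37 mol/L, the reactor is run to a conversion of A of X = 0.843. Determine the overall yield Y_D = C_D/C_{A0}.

C_A = C_{A0}(1−X) = 1.000 mol/L.
Both paths are first order in A, so the instantaneous fraction to D is constant: dC_D/d(−C_A) = k₁/(k₁+k₂) = 0.04490.
C_D = 0.04490·(C_{A0}−C_A) = 0.04490×5.370 = 0.241 mol/L.
Y_D = C_D/C_{A0} = 0.2411/6.37 = 0.0379.

0.0379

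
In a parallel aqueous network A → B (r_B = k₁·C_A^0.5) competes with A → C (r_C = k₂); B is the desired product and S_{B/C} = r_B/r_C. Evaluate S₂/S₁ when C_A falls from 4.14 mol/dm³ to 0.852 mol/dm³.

0.454

S_{B/C} = (k₁/k₂)·C_A^0.5, so S₂/S₁ = (C_{A,2}/C_{A,1})^0.5.
= (0.852/4.14)^0.5 = (0.2058)^0.5 = 0.454.
Selectivity toward B falls as C_A falls — high-concentration operation is favoured.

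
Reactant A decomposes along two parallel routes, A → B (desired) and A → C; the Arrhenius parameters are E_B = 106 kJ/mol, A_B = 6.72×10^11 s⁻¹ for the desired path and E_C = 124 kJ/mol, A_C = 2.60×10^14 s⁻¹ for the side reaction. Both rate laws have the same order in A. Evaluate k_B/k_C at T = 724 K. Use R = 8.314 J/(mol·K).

0.0514

Since both paths have the same order in A, the concentration cancels and S_{B/C} = k_B/k_C = (A_B/A_C)·exp[(E_C−E_B)/(RT)].
(E_C−E_B)/(RT) = (124−106)×10³/(8.314×724) = 18000/6019 = 2.990.
k_B/k_C = (6.72×10^11/2.60×10^14)·exp(2.990) = 0.002585 × 19.89 = 0.0514.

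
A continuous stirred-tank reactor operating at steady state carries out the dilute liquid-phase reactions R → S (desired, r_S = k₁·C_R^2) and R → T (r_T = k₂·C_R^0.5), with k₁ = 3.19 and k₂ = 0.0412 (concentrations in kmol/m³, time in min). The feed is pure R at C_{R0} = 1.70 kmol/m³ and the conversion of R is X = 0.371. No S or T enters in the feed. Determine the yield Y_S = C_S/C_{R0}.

Exit C_R = C_{R0}(1−X) = 1.70×0.629 = 1.069 kmol/m³.
Rates in a CSTR are evaluated at the outlet concentration: r_S = 3.19×1.069^2 = 3.647, r_T = 0.0412×1.069^0.5 = 0.04260.
Fraction of consumed R going to S: r_S/(r_S+r_T) = 0.9885.
C_S = 0.9885·C_{R0}·X = 0.9885×1.70×0.371 = 0.623 kmol/m³; Y_S = C_S/C_{R0} = 0.367.

0.367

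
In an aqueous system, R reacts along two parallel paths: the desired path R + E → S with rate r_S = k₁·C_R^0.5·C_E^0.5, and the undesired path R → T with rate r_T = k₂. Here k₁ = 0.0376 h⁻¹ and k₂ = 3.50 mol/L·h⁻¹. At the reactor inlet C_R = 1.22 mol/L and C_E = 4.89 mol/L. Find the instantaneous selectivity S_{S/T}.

0.0262

S_{S/T} = r_S/r_T = (k₁·C_R^0.5·C_E^0.5)/(k₂) = (k₁/k₂)·C_R^0.5·C_E^0.5.
= (0.0376×1.220^0.5×4.890^0.5) / (3.50) = 0.09184/3.500 = 0.0262.
Since the desired path is higher order in R, keeping C_R high (PFR or concentrated feed) favours S.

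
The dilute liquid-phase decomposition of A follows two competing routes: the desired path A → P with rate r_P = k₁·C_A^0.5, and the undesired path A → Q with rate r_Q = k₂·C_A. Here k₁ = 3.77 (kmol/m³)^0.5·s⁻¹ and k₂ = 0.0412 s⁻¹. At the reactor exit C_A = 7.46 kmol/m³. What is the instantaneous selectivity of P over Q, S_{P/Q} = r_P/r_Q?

33.5

S_{P/Q} = r_P/r_Q = (k₁·C_A^0.5)/(k₂·C_A) = (k₁/k₂)·C_A^-0.5.
= (3.77×7.460^0.5) / (0.0412×7.460) = 10.30/0.3074 = 33.5.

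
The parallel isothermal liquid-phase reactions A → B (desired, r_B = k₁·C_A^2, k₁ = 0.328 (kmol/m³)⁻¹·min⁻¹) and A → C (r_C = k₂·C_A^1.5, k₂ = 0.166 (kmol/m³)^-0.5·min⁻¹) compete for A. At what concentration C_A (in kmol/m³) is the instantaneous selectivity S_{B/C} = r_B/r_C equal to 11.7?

35.1 kmol/m³

S_{B/C} = (k₁/k₂)·C_A^0.5 ⇒ C_A = (S·k₂/k₁)^(2).
= (11.7×0.166/0.328)^(2) = (5.921)^(2) = 35.1 kmol/m³.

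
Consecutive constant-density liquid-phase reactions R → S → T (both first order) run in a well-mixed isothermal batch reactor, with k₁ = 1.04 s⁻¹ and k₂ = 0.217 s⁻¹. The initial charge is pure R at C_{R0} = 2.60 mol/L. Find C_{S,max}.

1.72 mol/L

For a first-order series the maximum intermediate yield is C_{S,max}/C_{R0} = (k₁/k₂)^[k₂/(k₂−k₁)].
= (1.04/0.217)^(0.217/(0.217−1.04)) = (4.793)^(-0.2637) = 0.6615.
C_{S,max} = 0.6615×2.60 = 1.72 mol/L.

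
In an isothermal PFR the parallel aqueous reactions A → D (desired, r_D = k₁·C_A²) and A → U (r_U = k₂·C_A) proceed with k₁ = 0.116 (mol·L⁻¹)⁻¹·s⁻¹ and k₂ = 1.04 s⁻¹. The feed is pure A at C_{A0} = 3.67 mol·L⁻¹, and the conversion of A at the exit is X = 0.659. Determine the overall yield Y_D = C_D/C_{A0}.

C_A = C_{A0}(1−X) = 1.251 mol·L⁻¹.
Along a PFR/batch, dC_U/dC_A = −r_U/(r_D+r_U) = −k₂/(k₂+k₁·C_A).
Integrating from C_{A0} to C_A: C_U = (1.04/0.116)·ln[(1.04+0.116·3.67)/(1.04+0.116·1.25)] = 8.966·ln(1.466/1.185) = 1.905 mol·L⁻¹.
Then C_D = (C_{A0}−C_A) − C_U = 2.419 − 1.905 = 0.5137 mol·L⁻¹.
Y_D = C_D/C_{A0} = 0.5137/3.67 = 0.140.

0.140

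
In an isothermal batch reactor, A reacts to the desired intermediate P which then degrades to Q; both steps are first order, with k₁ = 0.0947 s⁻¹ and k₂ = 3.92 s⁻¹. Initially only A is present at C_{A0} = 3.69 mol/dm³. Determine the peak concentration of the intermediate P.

For a first-order series the maximum intermediate yield is C_{P,max}/C_{A0} = (k₁/k₂)^[k₂/(k₂−k₁)].
= (0.0947/3.92)^(3.92/(3.92−0.0947)) = (0.02416)^(1.025) = 0.02203.
C_{P,max} = 0.02203×3.69 = 0.0813 mol/dm³.

0.0813 mol/dm³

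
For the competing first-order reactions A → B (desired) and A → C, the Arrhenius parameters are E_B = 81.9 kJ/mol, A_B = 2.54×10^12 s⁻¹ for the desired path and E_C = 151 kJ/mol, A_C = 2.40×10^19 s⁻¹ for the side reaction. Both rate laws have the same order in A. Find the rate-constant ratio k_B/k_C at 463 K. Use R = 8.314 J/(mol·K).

Since both paths have the same order in A, the concentration cancels and S_{B/C} = k_B/k_C = (A_B/A_C)·exp[(E_C−E_B)/(RT)].
(E_C−E_B)/(RT) = (151−81.9)×10³/(8.314×463) = 69100/3849 = 17.95.
k_B/k_C = (2.54×10^12/2.40×10^19)·exp(17.95) = 1.058×10^-7 × 6.252×10^7 = 6.62.
Since E_B < E_C, lowering the temperature improves selectivity toward B.

6.62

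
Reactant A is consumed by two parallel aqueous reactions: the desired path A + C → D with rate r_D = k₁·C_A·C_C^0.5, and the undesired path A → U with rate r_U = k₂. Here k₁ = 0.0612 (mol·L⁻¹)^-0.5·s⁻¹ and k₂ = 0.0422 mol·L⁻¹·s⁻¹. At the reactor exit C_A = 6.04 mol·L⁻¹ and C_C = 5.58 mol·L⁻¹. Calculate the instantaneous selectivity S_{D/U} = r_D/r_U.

S_{D/U} = r_D/r_U = (k₁·C_A·C_C^0.5)/(k₂) = (k₁/k₂)·C_A·C_C^0.5.
= (0.0612×6.040×5.580^0.5) / (0.0422) = 0.8732/0.04220 = 20.7.
Since the desired path is higher order in A, keeping C_A high (PFR or concentrated feed) favours D.

20.7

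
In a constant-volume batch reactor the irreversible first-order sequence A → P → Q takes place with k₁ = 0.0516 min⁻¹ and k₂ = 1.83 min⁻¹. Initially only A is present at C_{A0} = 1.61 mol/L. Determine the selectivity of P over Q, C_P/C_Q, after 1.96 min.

0.359

The intermediate concentration in a first-order A→B→C sequence is C_P = k₁C_{A0}(e^(−k₁t) − e^(−k₂t))/(k₂−k₁).
e^(−k₁t) = e^(−0.0516×1.96) = e^(−0.1011) = 0.9038; e^(−k₂t) = e^(−3.587) = 0.02769.
C_P = 0.0516×1.61/(1.83−0.0516) × (0.9038−0.02769) = 0.04671×0.8761 = 0.04093 mol/L.
C_A = C_{A0}e^(−k₁t) = 1.455 mol/L, so C_Q = C_{A0}−C_A−C_P = 0.1139 mol/L; C_P/C_Q = 0.359.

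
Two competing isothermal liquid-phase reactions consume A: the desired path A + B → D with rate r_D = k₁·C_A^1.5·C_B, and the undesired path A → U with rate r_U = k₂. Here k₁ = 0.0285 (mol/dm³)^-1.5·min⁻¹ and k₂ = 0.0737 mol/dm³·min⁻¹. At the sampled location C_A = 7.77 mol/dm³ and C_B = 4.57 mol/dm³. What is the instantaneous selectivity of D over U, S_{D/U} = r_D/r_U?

38.3

S_{D/U} = r_D/r_U = (k₁·C_A^1.5·C_B)/(k₂) = (k₁/k₂)·C_A^1.5·C_B.
= (0.0285×7.770^1.5×4.570) / (0.0737) = 2.821/0.07370 = 38.3.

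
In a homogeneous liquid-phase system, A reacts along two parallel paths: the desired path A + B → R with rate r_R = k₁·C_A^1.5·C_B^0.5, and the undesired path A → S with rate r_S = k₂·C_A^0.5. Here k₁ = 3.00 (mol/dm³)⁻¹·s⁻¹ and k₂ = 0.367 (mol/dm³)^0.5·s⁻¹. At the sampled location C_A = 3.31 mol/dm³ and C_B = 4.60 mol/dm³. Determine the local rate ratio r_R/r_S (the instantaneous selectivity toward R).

58.0

S_{R/S} = r_R/r_S = (k₁·C_A^1.5·C_B^0.5)/(k₂·C_A^0.5) = (k₁/k₂)·C_A·C_B^0.5.
= (3.00×3.310^1.5×4.600^0.5) / (0.367×3.310^0.5) = 38.75/0.6677 = 58.0.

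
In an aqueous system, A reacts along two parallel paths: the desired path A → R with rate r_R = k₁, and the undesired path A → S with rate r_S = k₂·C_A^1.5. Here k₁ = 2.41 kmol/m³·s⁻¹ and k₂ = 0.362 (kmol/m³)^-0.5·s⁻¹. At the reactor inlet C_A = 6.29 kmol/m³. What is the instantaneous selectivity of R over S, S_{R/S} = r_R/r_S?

S_{R/S} = r_R/r_S = (k₁)/(k₂·C_A^1.5) = (k₁/k₂)·C_A^-1.5.
= (2.41) / (0.362×6.290^1.5) = 2.410/5.711 = 0.422.
The undesired path is higher order in A, so low C_A (CSTR or dilute feed) favours R.

0.422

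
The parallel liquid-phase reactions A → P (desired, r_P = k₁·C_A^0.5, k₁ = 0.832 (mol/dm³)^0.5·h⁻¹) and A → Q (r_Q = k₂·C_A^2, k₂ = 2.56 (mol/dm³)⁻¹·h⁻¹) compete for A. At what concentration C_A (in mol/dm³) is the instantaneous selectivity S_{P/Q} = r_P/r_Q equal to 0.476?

0.775 mol/dm³

S_{P/Q} = (k₁/k₂)·C_A^-1.5 ⇒ C_A = (S·k₂/k₁)^(1/(-1.5)).
= (0.476×2.56/0.832)^(-0.6667) = (1.465)^(-0.6667) = 0.775 mol/dm³.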